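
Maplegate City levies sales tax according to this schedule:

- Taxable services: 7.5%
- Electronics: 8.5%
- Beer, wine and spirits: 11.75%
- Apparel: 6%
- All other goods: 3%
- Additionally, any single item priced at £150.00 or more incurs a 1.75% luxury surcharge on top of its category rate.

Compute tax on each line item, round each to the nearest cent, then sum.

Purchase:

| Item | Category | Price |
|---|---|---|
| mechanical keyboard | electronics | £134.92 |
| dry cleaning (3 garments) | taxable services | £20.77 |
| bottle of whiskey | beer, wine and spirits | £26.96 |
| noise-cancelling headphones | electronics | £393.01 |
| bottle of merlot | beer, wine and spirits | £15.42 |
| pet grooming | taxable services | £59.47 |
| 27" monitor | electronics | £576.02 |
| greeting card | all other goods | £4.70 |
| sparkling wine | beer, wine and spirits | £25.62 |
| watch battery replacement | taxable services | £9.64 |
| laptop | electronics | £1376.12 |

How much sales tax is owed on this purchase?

Mechanical keyboard £134.92: electronics → 8.5% → £11.47
Dry cleaning (3 garments) £20.77: taxable services → 7.5% → £1.56
Bottle of whiskey £26.96: beer, wine and spirits → 11.75% → £3.17
Noise-cancelling headphones £393.01: electronics → 8.5% + 1.75% surcharge = 10.25% → £40.28
Bottle of merlot £15.42: beer, wine and spirits → 11.75% → £1.81
Pet grooming £59.47: taxable services → 7.5% → £4.46
27" monitor £576.02: electronics → 8.5% + 1.75% surcharge = 10.25% → £59.04
Greeting card £4.70: all other goods → 3% → £0.14
Sparkling wine £25.62: beer, wine and spirits → 11.75% → £3.01
Watch battery replacement £9.64: taxable services → 7.5% → £0.72
Laptop £1376.12: electronics → 8.5% + 1.75% surcharge = 10.25% → £141.05
Total tax = £11.47 + £1.56 + £3.17 + £40.28 + £1.81 + £4.46 + £59.04 + £0.14 + £3.01 + £0.72 + £141.05 = £266.71

£266.71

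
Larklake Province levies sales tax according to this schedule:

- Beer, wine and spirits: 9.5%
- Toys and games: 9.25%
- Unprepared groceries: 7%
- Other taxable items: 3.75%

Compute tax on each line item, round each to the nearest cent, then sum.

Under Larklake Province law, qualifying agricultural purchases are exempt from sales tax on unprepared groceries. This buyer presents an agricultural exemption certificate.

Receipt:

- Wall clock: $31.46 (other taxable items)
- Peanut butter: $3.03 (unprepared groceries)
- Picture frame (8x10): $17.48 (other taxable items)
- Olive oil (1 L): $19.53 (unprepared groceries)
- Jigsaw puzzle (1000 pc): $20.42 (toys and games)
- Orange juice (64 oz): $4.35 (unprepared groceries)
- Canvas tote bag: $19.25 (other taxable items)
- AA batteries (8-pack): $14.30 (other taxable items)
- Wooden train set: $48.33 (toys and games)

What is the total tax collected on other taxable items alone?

Wall clock $31.46: other taxable items → 3.75% → $1.18
Picture frame (8x10) $17.48: other taxable items → 3.75% → $0.66
Canvas tote bag $19.25: other taxable items → 3.75% → $0.72
AA batteries (8-pack) $14.30: other taxable items → 3.75% → $0.54
Tax on other taxable items = $1.18 + $0.66 + $0.72 + $0.54 = $3.10

$3.10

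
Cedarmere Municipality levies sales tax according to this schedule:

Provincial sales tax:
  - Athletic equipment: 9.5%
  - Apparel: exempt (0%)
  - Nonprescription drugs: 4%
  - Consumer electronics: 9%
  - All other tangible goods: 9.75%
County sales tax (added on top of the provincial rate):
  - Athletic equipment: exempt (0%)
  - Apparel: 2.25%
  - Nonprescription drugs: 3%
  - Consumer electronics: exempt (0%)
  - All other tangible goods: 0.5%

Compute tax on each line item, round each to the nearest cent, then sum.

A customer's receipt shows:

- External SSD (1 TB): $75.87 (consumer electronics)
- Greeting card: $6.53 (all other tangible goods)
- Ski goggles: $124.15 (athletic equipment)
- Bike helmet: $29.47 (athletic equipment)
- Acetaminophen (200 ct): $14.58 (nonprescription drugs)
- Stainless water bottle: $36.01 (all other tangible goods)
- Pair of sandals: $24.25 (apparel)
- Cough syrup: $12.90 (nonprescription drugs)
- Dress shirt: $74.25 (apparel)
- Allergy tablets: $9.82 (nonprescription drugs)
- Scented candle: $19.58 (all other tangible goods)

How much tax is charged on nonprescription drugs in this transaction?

Acetaminophen (200 ct) $14.58: nonprescription drugs → 4% + 3% county = 7% → $1.02
Cough syrup $12.90: nonprescription drugs → 4% + 3% county = 7% → $0.90
Allergy tablets $9.82: nonprescription drugs → 4% + 3% county = 7% → $0.69
Tax on nonprescription drugs = $1.02 + $0.90 + $0.69 = $2.61

$2.61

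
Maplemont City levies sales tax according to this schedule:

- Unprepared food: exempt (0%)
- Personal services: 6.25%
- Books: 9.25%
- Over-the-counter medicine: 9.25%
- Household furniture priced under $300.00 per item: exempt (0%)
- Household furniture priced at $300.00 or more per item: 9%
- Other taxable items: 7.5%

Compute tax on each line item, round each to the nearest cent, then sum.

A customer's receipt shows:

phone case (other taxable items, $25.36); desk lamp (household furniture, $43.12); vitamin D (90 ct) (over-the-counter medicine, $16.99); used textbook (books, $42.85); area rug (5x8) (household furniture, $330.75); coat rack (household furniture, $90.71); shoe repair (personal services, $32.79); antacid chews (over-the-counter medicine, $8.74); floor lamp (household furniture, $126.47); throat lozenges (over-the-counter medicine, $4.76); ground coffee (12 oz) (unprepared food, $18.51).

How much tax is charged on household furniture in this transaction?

$29.77

Desk lamp $43.12: household furniture, under $300.00 → 0% → $0.00
Area rug (5x8) $330.75: household furniture, $300.00 or more → 9% → $29.77
Coat rack $90.71: household furniture, under $300.00 → 0% → $0.00
Floor lamp $126.47: household furniture, under $300.00 → 0% → $0.00
Tax on household furniture = $0.00 + $29.77 + $0.00 + $0.00 = $29.77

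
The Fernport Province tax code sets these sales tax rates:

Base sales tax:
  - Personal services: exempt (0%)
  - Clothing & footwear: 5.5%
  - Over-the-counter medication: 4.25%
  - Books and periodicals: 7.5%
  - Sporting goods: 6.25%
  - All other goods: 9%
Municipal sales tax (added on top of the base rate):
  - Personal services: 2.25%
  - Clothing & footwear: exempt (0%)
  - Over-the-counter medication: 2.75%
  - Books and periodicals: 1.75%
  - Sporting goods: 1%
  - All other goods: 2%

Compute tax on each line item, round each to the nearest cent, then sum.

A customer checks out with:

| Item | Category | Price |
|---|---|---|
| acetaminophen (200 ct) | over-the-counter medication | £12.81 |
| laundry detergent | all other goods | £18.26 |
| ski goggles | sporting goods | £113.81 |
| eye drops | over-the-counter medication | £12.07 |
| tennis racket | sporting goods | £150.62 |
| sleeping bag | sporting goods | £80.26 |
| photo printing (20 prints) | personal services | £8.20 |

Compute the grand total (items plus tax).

Acetaminophen (200 ct) £12.81: over-the-counter medication → 4.25% + 2.75% municipal = 7% → £0.90
Laundry detergent £18.26: all other goods → 9% + 2% municipal = 11% → £2.01
Ski goggles £113.81: sporting goods → 6.25% + 1% municipal = 7.25% → £8.25
Eye drops £12.07: over-the-counter medication → 4.25% + 2.75% municipal = 7% → £0.84
Tennis racket £150.62: sporting goods → 6.25% + 1% municipal = 7.25% → £10.92
Sleeping bag £80.26: sporting goods → 6.25% + 1% municipal = 7.25% → £5.82
Photo printing (20 prints) £8.20: personal services → 0% + 2.25% municipal = 2.25% → £0.18
Subtotal = £396.03; tax = £28.92; total due = £424.95

£424.95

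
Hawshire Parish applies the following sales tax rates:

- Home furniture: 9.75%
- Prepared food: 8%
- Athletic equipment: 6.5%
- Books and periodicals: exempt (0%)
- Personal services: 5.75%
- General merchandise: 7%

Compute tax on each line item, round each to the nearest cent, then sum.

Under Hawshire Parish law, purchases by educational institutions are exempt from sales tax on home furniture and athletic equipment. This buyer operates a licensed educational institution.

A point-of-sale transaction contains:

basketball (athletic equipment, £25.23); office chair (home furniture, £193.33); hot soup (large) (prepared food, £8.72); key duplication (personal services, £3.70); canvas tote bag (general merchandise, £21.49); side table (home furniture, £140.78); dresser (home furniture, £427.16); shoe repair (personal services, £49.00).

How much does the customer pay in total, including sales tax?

Basketball £25.23: athletic equipment, buyer-exempt → 0% → £0.00
Office chair £193.33: home furniture, buyer-exempt → 0% → £0.00
Hot soup (large) £8.72: prepared food → 8% → £0.70
Key duplication £3.70: personal services → 5.75% → £0.21
Canvas tote bag £21.49: general merchandise → 7% → £1.50
Side table £140.78: home furniture, buyer-exempt → 0% → £0.00
Dresser £427.16: home furniture, buyer-exempt → 0% → £0.00
Shoe repair £49.00: personal services → 5.75% → £2.82
Subtotal = £869.41; tax = £5.23; total due = £874.64

£874.64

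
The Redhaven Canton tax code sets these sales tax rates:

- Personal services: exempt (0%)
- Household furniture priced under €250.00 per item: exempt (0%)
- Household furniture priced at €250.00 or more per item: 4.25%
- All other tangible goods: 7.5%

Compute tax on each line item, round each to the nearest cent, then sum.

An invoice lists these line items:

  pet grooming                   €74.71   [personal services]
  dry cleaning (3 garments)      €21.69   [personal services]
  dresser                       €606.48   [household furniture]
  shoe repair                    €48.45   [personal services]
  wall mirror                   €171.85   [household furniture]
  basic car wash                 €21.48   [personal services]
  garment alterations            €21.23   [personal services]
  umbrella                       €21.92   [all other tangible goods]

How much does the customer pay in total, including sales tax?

€1015.23

Pet grooming €74.71: personal services → 0% → €0.00
Dry cleaning (3 garments) €21.69: personal services → 0% → €0.00
Dresser €606.48: household furniture, €250.00 or more → 4.25% → €25.78
Shoe repair €48.45: personal services → 0% → €0.00
Wall mirror €171.85: household furniture, under €250.00 → 0% → €0.00
Basic car wash €21.48: personal services → 0% → €0.00
Garment alterations €21.23: personal services → 0% → €0.00
Umbrella €21.92: all other tangible goods → 7.5% → €1.64
Subtotal = €987.81; tax = €27.42; total due = €1015.23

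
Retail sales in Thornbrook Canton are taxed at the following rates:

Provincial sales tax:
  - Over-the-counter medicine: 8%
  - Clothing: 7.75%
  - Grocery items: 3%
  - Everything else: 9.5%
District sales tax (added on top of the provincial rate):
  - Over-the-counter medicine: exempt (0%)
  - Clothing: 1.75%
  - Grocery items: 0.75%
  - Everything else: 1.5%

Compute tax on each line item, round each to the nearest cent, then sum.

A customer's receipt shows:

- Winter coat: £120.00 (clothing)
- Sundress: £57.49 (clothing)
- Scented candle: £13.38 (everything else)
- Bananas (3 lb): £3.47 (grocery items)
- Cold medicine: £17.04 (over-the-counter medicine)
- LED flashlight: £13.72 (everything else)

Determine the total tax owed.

Winter coat £120.00: clothing → 7.75% + 1.75% district = 9.5% → £11.40
Sundress £57.49: clothing → 7.75% + 1.75% district = 9.5% → £5.46
Scented candle £13.38: everything else → 9.5% + 1.5% district = 11% → £1.47
Bananas (3 lb) £3.47: grocery items → 3% + 0.75% district = 3.75% → £0.13
Cold medicine £17.04: over-the-counter medicine → 8% + 0% district = 8% → £1.36
LED flashlight £13.72: everything else → 9.5% + 1.5% district = 11% → £1.51
Total tax = £11.40 + £5.46 + £1.47 + £0.13 + £1.36 + £1.51 = £21.33

£21.33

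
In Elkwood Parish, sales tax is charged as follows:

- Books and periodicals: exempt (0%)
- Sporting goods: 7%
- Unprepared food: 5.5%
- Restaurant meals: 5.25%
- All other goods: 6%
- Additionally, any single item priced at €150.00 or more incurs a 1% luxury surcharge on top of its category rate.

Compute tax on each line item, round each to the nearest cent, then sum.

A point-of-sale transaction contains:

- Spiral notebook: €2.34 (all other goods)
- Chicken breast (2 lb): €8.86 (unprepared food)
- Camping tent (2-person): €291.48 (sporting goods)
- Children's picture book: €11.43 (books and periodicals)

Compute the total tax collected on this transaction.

Spiral notebook €2.34: all other goods → 6% → €0.14
Chicken breast (2 lb) €8.86: unprepared food → 5.5% → €0.49
Camping tent (2-person) €291.48: sporting goods → 7% + 1% surcharge = 8% → €23.32
Children's picture book €11.43: books and periodicals → 0% → €0.00
Total tax = €0.14 + €0.49 + €23.32 = €23.95

€23.95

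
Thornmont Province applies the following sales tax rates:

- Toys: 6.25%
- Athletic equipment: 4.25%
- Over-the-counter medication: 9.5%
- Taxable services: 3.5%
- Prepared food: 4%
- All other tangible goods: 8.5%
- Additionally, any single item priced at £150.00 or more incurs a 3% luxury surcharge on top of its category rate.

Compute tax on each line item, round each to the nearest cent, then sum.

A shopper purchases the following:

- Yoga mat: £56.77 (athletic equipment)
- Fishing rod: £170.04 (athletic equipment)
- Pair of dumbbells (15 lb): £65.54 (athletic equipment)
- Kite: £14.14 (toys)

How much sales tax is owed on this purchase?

£18.41

Yoga mat £56.77: athletic equipment → 4.25% → £2.41
Fishing rod £170.04: athletic equipment → 4.25% + 3% surcharge = 7.25% → £12.33
Pair of dumbbells (15 lb) £65.54: athletic equipment → 4.25% → £2.79
Kite £14.14: toys → 6.25% → £0.88
Total tax = £2.41 + £12.33 + £2.79 + £0.88 = £18.41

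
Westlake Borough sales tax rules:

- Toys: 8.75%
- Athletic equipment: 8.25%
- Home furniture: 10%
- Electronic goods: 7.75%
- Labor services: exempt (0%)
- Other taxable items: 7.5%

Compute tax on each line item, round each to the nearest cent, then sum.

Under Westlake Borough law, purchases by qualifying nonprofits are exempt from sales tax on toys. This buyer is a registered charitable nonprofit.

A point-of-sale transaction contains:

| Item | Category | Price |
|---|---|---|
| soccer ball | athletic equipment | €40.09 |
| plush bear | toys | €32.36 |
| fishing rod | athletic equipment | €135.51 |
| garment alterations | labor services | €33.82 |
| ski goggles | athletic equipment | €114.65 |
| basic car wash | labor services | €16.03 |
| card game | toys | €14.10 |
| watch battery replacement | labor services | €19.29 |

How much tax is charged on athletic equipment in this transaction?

€23.95

Soccer ball €40.09: athletic equipment → 8.25% → €3.31
Fishing rod €135.51: athletic equipment → 8.25% → €11.18
Ski goggles €114.65: athletic equipment → 8.25% → €9.46
Tax on athletic equipment = €3.31 + €11.18 + €9.46 = €23.95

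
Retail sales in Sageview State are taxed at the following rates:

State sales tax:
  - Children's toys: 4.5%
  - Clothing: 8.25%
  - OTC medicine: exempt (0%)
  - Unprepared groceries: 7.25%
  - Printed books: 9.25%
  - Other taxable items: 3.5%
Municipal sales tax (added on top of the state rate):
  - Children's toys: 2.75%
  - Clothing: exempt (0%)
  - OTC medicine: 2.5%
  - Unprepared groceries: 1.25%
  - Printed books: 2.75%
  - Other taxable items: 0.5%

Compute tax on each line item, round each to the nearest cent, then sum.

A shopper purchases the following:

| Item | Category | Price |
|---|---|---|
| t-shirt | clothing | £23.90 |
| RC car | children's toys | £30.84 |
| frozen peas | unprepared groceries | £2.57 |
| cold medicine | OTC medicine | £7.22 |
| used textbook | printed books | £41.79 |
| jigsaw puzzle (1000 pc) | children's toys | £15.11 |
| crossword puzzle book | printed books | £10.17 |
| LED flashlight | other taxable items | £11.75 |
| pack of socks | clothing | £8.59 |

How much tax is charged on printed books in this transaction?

£6.23

Used textbook £41.79: printed books → 9.25% + 2.75% municipal = 12% → £5.01
Crossword puzzle book £10.17: printed books → 9.25% + 2.75% municipal = 12% → £1.22
Tax on printed books = £5.01 + £1.22 = £6.23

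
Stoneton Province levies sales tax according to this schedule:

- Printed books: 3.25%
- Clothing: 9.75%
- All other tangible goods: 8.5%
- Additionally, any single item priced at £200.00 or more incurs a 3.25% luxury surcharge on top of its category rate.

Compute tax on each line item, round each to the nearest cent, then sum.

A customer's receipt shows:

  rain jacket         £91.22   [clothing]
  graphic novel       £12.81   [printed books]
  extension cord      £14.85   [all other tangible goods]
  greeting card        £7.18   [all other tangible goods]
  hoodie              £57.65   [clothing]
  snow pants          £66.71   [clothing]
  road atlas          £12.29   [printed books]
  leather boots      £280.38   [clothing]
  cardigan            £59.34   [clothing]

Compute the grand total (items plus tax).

Rain jacket £91.22: clothing → 9.75% → £8.89
Graphic novel £12.81: printed books → 3.25% → £0.42
Extension cord £14.85: all other tangible goods → 8.5% → £1.26
Greeting card £7.18: all other tangible goods → 8.5% → £0.61
Hoodie £57.65: clothing → 9.75% → £5.62
Snow pants £66.71: clothing → 9.75% → £6.50
Road atlas £12.29: printed books → 3.25% → £0.40
Leather boots £280.38: clothing → 9.75% + 3.25% surcharge = 13% → £36.45
Cardigan £59.34: clothing → 9.75% → £5.79
Subtotal = £602.43; tax = £65.94; total due = £668.37

£668.37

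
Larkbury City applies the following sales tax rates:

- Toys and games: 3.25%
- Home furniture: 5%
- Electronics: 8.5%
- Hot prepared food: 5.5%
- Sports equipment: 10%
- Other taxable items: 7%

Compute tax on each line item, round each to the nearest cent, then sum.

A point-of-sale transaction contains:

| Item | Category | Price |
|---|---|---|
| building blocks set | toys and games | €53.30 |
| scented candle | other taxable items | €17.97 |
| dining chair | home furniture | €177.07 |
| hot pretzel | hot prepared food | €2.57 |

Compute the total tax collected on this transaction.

€11.98

Building blocks set €53.30: toys and games → 3.25% → €1.73
Scented candle €17.97: other taxable items → 7% → €1.26
Dining chair €177.07: home furniture → 5% → €8.85
Hot pretzel €2.57: hot prepared food → 5.5% → €0.14
Total tax = €1.73 + €1.26 + €8.85 + €0.14 = €11.98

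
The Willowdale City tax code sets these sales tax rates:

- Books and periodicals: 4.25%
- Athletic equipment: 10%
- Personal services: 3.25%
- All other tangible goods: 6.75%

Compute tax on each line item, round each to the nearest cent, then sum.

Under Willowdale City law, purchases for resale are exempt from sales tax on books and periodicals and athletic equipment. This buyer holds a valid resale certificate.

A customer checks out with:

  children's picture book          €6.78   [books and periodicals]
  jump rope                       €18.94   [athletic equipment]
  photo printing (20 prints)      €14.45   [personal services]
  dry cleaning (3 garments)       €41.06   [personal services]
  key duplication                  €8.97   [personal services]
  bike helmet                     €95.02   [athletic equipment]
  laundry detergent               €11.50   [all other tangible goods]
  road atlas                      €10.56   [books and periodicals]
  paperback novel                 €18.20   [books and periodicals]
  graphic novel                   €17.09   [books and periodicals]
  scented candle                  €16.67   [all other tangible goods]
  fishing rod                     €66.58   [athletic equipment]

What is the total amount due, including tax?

Children's picture book €6.78: books and periodicals, buyer-exempt → 0% → €0.00
Jump rope €18.94: athletic equipment, buyer-exempt → 0% → €0.00
Photo printing (20 prints) €14.45: personal services → 3.25% → €0.47
Dry cleaning (3 garments) €41.06: personal services → 3.25% → €1.33
Key duplication €8.97: personal services → 3.25% → €0.29
Bike helmet €95.02: athletic equipment, buyer-exempt → 0% → €0.00
Laundry detergent €11.50: all other tangible goods → 6.75% → €0.78
Road atlas €10.56: books and periodicals, buyer-exempt → 0% → €0.00
Paperback novel €18.20: books and periodicals, buyer-exempt → 0% → €0.00
Graphic novel €17.09: books and periodicals, buyer-exempt → 0% → €0.00
Scented candle €16.67: all other tangible goods → 6.75% → €1.13
Fishing rod €66.58: athletic equipment, buyer-exempt → 0% → €0.00
Subtotal = €325.82; tax = €4.00; total due = €329.82

€329.82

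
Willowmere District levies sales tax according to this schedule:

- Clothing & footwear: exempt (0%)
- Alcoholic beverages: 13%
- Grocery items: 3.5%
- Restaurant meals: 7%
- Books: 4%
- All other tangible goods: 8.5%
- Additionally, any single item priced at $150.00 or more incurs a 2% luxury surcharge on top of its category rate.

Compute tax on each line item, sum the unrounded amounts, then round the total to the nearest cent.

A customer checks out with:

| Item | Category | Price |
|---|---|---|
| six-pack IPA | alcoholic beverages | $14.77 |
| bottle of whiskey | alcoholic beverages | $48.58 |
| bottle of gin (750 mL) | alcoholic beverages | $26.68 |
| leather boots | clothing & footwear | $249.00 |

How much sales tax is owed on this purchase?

Six-pack IPA $14.77: alcoholic beverages → 13% → $1.9201
Bottle of whiskey $48.58: alcoholic beverages → 13% → $6.3154
Bottle of gin (750 mL) $26.68: alcoholic beverages → 13% → $3.4684
Leather boots $249.00: clothing & footwear → 0% + 2% surcharge = 2% → $4.98
Unrounded tax sum = $16.6839 → $16.68

$16.68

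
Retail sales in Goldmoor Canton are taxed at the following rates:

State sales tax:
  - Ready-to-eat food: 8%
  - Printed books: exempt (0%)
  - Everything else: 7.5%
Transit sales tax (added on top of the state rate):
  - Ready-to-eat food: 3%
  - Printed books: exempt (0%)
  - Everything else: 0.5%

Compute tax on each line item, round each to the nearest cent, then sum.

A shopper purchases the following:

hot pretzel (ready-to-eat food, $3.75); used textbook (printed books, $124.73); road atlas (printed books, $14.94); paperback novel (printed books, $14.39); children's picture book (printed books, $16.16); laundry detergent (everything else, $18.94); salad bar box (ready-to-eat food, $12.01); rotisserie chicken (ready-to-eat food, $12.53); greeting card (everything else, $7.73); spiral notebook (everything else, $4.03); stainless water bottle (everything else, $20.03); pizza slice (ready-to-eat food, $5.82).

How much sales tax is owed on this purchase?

Hot pretzel $3.75: ready-to-eat food → 8% + 3% transit = 11% → $0.41
Used textbook $124.73: printed books → 0% + 0% transit = 0% → $0.00
Road atlas $14.94: printed books → 0% + 0% transit = 0% → $0.00
Paperback novel $14.39: printed books → 0% + 0% transit = 0% → $0.00
Children's picture book $16.16: printed books → 0% + 0% transit = 0% → $0.00
Laundry detergent $18.94: everything else → 7.5% + 0.5% transit = 8% → $1.52
Salad bar box $12.01: ready-to-eat food → 8% + 3% transit = 11% → $1.32
Rotisserie chicken $12.53: ready-to-eat food → 8% + 3% transit = 11% → $1.38
Greeting card $7.73: everything else → 7.5% + 0.5% transit = 8% → $0.62
Spiral notebook $4.03: everything else → 7.5% + 0.5% transit = 8% → $0.32
Stainless water bottle $20.03: everything else → 7.5% + 0.5% transit = 8% → $1.60
Pizza slice $5.82: ready-to-eat food → 8% + 3% transit = 11% → $0.64
Total tax = $0.41 + $1.52 + $1.32 + $1.38 + $0.62 + $0.32 + $1.60 + $0.64 = $7.81

$7.81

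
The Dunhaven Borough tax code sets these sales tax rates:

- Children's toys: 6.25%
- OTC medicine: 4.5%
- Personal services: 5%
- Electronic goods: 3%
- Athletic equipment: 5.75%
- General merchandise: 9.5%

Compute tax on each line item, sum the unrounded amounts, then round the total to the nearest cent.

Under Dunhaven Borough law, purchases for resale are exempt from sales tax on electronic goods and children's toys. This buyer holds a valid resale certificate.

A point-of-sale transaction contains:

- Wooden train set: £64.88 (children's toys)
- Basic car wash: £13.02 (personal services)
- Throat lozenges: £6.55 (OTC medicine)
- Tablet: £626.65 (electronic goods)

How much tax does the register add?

Wooden train set £64.88: children's toys, buyer-exempt → 0% → £0.00
Basic car wash £13.02: personal services → 5% → £0.651
Throat lozenges £6.55: OTC medicine → 4.5% → £0.29475
Tablet £626.65: electronic goods, buyer-exempt → 0% → £0.00
Unrounded tax sum = £0.94575 → £0.95

£0.95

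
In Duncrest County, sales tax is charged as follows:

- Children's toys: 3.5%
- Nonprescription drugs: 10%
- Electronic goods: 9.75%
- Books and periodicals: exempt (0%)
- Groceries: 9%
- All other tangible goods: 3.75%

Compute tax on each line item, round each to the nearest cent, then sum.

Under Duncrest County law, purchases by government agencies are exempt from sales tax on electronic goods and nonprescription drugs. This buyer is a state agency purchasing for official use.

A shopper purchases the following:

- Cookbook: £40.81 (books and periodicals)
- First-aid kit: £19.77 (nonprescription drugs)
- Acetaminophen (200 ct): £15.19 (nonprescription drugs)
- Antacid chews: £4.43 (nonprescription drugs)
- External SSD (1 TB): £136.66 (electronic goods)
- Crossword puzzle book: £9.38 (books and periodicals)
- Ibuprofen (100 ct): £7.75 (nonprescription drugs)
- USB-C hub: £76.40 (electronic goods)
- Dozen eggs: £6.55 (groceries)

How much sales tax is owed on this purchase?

Cookbook £40.81: books and periodicals → 0% → £0.00
First-aid kit £19.77: nonprescription drugs, buyer-exempt → 0% → £0.00
Acetaminophen (200 ct) £15.19: nonprescription drugs, buyer-exempt → 0% → £0.00
Antacid chews £4.43: nonprescription drugs, buyer-exempt → 0% → £0.00
External SSD (1 TB) £136.66: electronic goods, buyer-exempt → 0% → £0.00
Crossword puzzle book £9.38: books and periodicals → 0% → £0.00
Ibuprofen (100 ct) £7.75: nonprescription drugs, buyer-exempt → 0% → £0.00
USB-C hub £76.40: electronic goods, buyer-exempt → 0% → £0.00
Dozen eggs £6.55: groceries → 9% → £0.59
Total tax = £0.59

£0.59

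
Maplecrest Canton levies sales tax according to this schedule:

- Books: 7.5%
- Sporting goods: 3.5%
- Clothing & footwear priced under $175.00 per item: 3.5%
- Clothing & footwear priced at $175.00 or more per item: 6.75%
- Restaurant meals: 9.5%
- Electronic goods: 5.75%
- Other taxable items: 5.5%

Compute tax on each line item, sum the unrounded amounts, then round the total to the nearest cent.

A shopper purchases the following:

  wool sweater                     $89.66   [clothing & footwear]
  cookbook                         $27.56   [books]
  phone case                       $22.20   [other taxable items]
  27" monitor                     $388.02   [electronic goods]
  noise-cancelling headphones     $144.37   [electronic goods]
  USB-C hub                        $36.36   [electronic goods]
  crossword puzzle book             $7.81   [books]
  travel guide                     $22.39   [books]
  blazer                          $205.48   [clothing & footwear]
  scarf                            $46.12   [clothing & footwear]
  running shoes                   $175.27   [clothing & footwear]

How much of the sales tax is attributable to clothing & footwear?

$30.45

Wool sweater $89.66: clothing & footwear, under $175.00 → 3.5% → $3.1381
Blazer $205.48: clothing & footwear, $175.00 or more → 6.75% → $13.8699
Scarf $46.12: clothing & footwear, under $175.00 → 3.5% → $1.6142
Running shoes $175.27: clothing & footwear, $175.00 or more → 6.75% → $11.830725
Tax on clothing & footwear: unrounded sum = $30.452925 → $30.45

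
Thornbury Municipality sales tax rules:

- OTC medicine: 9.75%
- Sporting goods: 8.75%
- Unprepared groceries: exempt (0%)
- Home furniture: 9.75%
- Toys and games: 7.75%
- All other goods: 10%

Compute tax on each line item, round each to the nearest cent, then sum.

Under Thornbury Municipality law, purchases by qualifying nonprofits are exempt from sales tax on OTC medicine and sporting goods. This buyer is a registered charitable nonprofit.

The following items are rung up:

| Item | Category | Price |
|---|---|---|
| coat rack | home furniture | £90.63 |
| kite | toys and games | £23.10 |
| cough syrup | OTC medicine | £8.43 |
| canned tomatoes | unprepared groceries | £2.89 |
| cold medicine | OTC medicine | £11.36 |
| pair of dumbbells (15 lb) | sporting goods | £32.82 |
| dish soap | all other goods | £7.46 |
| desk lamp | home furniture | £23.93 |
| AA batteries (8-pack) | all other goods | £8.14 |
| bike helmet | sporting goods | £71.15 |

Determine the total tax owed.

Coat rack £90.63: home furniture → 9.75% → £8.84
Kite £23.10: toys and games → 7.75% → £1.79
Cough syrup £8.43: OTC medicine, buyer-exempt → 0% → £0.00
Canned tomatoes £2.89: unprepared groceries → 0% → £0.00
Cold medicine £11.36: OTC medicine, buyer-exempt → 0% → £0.00
Pair of dumbbells (15 lb) £32.82: sporting goods, buyer-exempt → 0% → £0.00
Dish soap £7.46: all other goods → 10% → £0.75
Desk lamp £23.93: home furniture → 9.75% → £2.33
AA batteries (8-pack) £8.14: all other goods → 10% → £0.81
Bike helmet £71.15: sporting goods, buyer-exempt → 0% → £0.00
Total tax = £8.84 + £1.79 + £0.75 + £2.33 + £0.81 = £14.52

£14.52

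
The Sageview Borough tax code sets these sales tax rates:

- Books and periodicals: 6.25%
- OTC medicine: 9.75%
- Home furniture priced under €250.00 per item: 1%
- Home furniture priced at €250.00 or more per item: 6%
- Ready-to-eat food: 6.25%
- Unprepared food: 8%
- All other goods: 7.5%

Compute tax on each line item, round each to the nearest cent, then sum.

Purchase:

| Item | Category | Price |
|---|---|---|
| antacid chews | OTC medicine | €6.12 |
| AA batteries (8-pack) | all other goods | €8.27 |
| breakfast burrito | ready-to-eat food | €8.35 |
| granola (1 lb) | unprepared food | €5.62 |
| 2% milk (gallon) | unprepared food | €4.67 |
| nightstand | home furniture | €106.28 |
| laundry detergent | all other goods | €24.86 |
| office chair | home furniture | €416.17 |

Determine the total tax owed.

€30.45

Antacid chews €6.12: OTC medicine → 9.75% → €0.60
AA batteries (8-pack) €8.27: all other goods → 7.5% → €0.62
Breakfast burrito €8.35: ready-to-eat food → 6.25% → €0.52
Granola (1 lb) €5.62: unprepared food → 8% → €0.45
2% milk (gallon) €4.67: unprepared food → 8% → €0.37
Nightstand €106.28: home furniture, under €250.00 → 1% → €1.06
Laundry detergent €24.86: all other goods → 7.5% → €1.86
Office chair €416.17: home furniture, €250.00 or more → 6% → €24.97
Total tax = €0.60 + €0.62 + €0.52 + €0.45 + €0.37 + €1.06 + €1.86 + €24.97 = €30.45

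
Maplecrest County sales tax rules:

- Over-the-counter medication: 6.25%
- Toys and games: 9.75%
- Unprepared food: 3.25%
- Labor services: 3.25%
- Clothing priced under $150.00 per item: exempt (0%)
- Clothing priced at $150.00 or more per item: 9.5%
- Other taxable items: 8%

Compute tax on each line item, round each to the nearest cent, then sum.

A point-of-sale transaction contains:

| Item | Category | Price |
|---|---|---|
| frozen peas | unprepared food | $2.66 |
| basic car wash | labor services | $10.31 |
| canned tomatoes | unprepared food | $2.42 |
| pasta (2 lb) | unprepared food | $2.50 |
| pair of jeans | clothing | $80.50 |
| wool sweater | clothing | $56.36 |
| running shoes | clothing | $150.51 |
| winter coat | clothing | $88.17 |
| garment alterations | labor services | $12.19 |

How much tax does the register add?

Frozen peas $2.66: unprepared food → 3.25% → $0.09
Basic car wash $10.31: labor services → 3.25% → $0.34
Canned tomatoes $2.42: unprepared food → 3.25% → $0.08
Pasta (2 lb) $2.50: unprepared food → 3.25% → $0.08
Pair of jeans $80.50: clothing, under $150.00 → 0% → $0.00
Wool sweater $56.36: clothing, under $150.00 → 0% → $0.00
Running shoes $150.51: clothing, $150.00 or more → 9.5% → $14.30
Winter coat $88.17: clothing, under $150.00 → 0% → $0.00
Garment alterations $12.19: labor services → 3.25% → $0.40
Total tax = $0.09 + $0.34 + $0.08 + $0.08 + $14.30 + $0.40 = $15.29

$15.29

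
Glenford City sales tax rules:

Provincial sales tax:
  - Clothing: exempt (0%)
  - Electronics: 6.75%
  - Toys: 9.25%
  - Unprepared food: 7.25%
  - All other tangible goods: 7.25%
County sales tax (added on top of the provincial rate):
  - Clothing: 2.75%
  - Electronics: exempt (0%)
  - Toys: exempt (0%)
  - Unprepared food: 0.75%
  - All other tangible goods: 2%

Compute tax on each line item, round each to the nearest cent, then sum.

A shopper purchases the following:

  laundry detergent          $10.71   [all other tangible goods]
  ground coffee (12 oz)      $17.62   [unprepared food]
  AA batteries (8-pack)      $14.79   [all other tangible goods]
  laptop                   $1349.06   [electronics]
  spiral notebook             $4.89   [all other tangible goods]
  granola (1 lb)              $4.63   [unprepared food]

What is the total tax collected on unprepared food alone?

Ground coffee (12 oz) $17.62: unprepared food → 7.25% + 0.75% county = 8% → $1.41
Granola (1 lb) $4.63: unprepared food → 7.25% + 0.75% county = 8% → $0.37
Tax on unprepared food = $1.41 + $0.37 = $1.78

$1.78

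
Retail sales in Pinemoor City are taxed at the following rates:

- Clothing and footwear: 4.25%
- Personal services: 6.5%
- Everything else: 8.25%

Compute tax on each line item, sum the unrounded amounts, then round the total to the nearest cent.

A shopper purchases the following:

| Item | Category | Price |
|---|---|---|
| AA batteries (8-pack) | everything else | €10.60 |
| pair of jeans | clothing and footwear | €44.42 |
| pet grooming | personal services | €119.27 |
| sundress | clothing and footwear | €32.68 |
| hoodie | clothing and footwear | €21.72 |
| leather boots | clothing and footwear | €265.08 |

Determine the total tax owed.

AA batteries (8-pack) €10.60: everything else → 8.25% → €0.8745
Pair of jeans €44.42: clothing and footwear → 4.25% → €1.88785
Pet grooming €119.27: personal services → 6.5% → €7.75255
Sundress €32.68: clothing and footwear → 4.25% → €1.3889
Hoodie €21.72: clothing and footwear → 4.25% → €0.9231
Leather boots €265.08: clothing and footwear → 4.25% → €11.2659
Unrounded tax sum = €24.0928 → €24.09

€24.09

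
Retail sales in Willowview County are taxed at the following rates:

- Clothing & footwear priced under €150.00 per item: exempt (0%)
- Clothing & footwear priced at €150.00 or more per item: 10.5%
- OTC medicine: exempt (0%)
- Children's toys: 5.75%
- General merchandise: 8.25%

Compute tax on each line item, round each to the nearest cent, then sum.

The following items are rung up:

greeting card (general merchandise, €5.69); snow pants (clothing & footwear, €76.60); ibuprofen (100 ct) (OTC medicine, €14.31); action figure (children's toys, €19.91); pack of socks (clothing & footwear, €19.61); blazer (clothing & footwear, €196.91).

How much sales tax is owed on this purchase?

€22.29

Greeting card €5.69: general merchandise → 8.25% → €0.47
Snow pants €76.60: clothing & footwear, under €150.00 → 0% → €0.00
Ibuprofen (100 ct) €14.31: OTC medicine → 0% → €0.00
Action figure €19.91: children's toys → 5.75% → €1.14
Pack of socks €19.61: clothing & footwear, under €150.00 → 0% → €0.00
Blazer €196.91: clothing & footwear, €150.00 or more → 10.5% → €20.68
Total tax = €0.47 + €1.14 + €20.68 = €22.29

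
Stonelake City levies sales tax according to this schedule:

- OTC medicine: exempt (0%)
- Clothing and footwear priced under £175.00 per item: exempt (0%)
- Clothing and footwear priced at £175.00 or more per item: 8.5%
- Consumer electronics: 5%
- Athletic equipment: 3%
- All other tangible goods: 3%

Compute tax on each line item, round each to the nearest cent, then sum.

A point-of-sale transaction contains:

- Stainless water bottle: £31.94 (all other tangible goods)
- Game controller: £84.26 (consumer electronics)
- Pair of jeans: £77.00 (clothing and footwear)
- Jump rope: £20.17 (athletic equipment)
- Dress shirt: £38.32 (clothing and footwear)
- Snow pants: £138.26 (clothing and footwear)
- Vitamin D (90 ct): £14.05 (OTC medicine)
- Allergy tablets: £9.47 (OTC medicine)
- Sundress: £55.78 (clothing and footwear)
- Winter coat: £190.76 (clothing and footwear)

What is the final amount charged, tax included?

£682.00

Stainless water bottle £31.94: all other tangible goods → 3% → £0.96
Game controller £84.26: consumer electronics → 5% → £4.21
Pair of jeans £77.00: clothing and footwear, under £175.00 → 0% → £0.00
Jump rope £20.17: athletic equipment → 3% → £0.61
Dress shirt £38.32: clothing and footwear, under £175.00 → 0% → £0.00
Snow pants £138.26: clothing and footwear, under £175.00 → 0% → £0.00
Vitamin D (90 ct) £14.05: OTC medicine → 0% → £0.00
Allergy tablets £9.47: OTC medicine → 0% → £0.00
Sundress £55.78: clothing and footwear, under £175.00 → 0% → £0.00
Winter coat £190.76: clothing and footwear, £175.00 or more → 8.5% → £16.21
Subtotal = £660.01; tax = £21.99; total due = £682.00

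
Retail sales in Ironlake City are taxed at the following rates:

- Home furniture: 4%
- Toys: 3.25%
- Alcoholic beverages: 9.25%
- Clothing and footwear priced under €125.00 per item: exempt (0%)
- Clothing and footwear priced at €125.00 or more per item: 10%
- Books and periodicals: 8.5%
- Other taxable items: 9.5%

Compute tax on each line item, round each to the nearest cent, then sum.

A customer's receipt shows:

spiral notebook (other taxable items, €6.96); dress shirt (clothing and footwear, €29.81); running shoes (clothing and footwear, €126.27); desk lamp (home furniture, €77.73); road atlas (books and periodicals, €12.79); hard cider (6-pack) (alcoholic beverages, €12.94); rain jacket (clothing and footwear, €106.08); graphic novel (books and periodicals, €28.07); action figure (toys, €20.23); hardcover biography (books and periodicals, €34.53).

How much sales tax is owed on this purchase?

€24.68

Spiral notebook €6.96: other taxable items → 9.5% → €0.66
Dress shirt €29.81: clothing and footwear, under €125.00 → 0% → €0.00
Running shoes €126.27: clothing and footwear, €125.00 or more → 10% → €12.63
Desk lamp €77.73: home furniture → 4% → €3.11
Road atlas €12.79: books and periodicals → 8.5% → €1.09
Hard cider (6-pack) €12.94: alcoholic beverages → 9.25% → €1.20
Rain jacket €106.08: clothing and footwear, under €125.00 → 0% → €0.00
Graphic novel €28.07: books and periodicals → 8.5% → €2.39
Action figure €20.23: toys → 3.25% → €0.66
Hardcover biography €34.53: books and periodicals → 8.5% → €2.94
Total tax = €0.66 + €12.63 + €3.11 + €1.09 + €1.20 + €2.39 + €0.66 + €2.94 = €24.68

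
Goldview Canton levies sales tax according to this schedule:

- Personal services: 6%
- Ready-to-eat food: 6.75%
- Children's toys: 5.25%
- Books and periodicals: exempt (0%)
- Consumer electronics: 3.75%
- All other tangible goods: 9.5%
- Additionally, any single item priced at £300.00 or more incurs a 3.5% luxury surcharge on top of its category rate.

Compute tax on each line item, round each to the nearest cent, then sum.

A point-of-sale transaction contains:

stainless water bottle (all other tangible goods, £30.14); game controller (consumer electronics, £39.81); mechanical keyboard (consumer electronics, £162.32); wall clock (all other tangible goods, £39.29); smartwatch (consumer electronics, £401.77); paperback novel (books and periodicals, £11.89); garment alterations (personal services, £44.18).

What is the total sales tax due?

Stainless water bottle £30.14: all other tangible goods → 9.5% → £2.86
Game controller £39.81: consumer electronics → 3.75% → £1.49
Mechanical keyboard £162.32: consumer electronics → 3.75% → £6.09
Wall clock £39.29: all other tangible goods → 9.5% → £3.73
Smartwatch £401.77: consumer electronics → 3.75% + 3.5% surcharge = 7.25% → £29.13
Paperback novel £11.89: books and periodicals → 0% → £0.00
Garment alterations £44.18: personal services → 6% → £2.65
Total tax = £2.86 + £1.49 + £6.09 + £3.73 + £29.13 + £2.65 = £45.95

£45.95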